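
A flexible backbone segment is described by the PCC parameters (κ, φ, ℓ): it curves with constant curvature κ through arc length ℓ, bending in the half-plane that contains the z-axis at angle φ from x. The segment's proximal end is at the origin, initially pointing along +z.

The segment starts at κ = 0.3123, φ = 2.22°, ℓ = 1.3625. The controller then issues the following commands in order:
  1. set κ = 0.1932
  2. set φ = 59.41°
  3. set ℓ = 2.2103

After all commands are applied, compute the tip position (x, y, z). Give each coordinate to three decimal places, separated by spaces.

initial: κ=0.3123, φ=2.22°, ℓ=1.3625
cmd 1: set κ=0.1932 → (κ,φ,ℓ)=(0.1932,2.22°,1.3625) → tip=(0.1782,0.0069,1.3468)
cmd 2: set φ=59.41° → (κ,φ,ℓ)=(0.1932,59.41°,1.3625) → tip=(0.0907,0.1535,1.3468)
cmd 3: set ℓ=2.2103 → (κ,φ,ℓ)=(0.1932,59.41°,2.2103) → tip=(0.2365,0.4001,2.1437)

0.237 0.400 2.144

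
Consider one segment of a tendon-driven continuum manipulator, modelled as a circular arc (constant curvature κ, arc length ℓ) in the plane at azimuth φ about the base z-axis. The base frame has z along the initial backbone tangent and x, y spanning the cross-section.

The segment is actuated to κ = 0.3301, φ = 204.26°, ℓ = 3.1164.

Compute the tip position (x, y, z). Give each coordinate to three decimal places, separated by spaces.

θ = κ·ℓ = 0.3301 × 3.1164 = 1.02872 rad
ρ = (1 − cos θ)/κ = (1 − 0.51591)/0.3301 = 1.46649
z = sin θ / κ = 0.85664/0.3301 = 2.59510
x = ρ cos φ = 1.46649 × cos(204.26°) = -1.33698
y = ρ sin φ = 1.46649 × sin(204.26°) = -0.60255

-1.337 -0.603 2.595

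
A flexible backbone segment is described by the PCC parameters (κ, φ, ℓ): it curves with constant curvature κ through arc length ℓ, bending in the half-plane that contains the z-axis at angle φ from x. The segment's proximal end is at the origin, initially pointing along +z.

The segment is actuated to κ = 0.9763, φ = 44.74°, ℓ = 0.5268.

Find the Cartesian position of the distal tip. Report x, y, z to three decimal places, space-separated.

θ = κ·ℓ = 0.9763 × 0.5268 = 0.51431 rad
ρ = (1 − cos θ)/κ = (1 − 0.87063)/0.9763 = 0.13251
z = sin θ / κ = 0.49194/0.9763 = 0.50388
x = ρ cos φ = 0.13251 × cos(44.74°) = 0.09412
y = ρ sin φ = 0.13251 × sin(44.74°) = 0.09327

0.094 0.093 0.504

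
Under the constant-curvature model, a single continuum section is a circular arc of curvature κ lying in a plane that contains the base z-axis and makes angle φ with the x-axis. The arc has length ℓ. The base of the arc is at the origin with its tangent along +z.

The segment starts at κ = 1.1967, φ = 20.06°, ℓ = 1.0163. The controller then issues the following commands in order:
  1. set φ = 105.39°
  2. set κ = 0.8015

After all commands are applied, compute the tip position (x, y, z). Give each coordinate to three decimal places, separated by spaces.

initial: κ=1.1967, φ=20.06°, ℓ=1.0163
cmd 1: set φ=105.39° → (κ,φ,ℓ)=(1.1967,105.39°,1.0163) → tip=(-0.1448,0.5259,0.7836)
cmd 2: set κ=0.8015 → (κ,φ,ℓ)=(0.8015,105.39°,1.0163) → tip=(-0.1039,0.3775,0.9076)

-0.104 0.377 0.908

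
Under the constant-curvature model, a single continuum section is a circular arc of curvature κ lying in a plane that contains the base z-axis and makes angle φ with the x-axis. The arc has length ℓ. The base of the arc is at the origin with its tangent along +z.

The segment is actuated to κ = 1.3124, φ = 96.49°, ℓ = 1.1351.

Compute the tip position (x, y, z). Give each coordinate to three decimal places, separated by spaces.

θ = κ·ℓ = 1.3124 × 1.1351 = 1.48971 rad
ρ = (1 − cos θ)/κ = (1 − 0.08100)/1.3124 = 0.70024
z = sin θ / κ = 0.99671/1.3124 = 0.75946
x = ρ cos φ = 0.70024 × cos(96.49°) = -0.07915
y = ρ sin φ = 0.70024 × sin(96.49°) = 0.69575

-0.079 0.696 0.759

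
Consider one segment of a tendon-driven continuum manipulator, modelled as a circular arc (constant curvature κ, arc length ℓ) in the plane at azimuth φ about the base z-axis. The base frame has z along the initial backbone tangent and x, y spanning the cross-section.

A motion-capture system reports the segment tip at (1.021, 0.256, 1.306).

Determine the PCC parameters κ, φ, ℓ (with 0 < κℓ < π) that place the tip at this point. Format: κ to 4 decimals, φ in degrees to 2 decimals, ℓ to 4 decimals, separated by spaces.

0.7482 14.08 1.8133

ρ = √(x²+y²) = √(1.021² + 0.256²) = 1.05260
φ = atan2(y, x) mod 360° = atan2(0.256, 1.021) = 14.0758°
|p|² = ρ² + z² = 1.05260² + 1.306² = 2.81361
κ = 2ρ / |p|² = 2×1.05260 / 2.81361 = 0.74822
θ = 2·atan2(ρ, z) = 2·atan2(1.05260, 1.306) = 1.35675 rad
ℓ = θ/κ = 1.35675/0.74822 = 1.81329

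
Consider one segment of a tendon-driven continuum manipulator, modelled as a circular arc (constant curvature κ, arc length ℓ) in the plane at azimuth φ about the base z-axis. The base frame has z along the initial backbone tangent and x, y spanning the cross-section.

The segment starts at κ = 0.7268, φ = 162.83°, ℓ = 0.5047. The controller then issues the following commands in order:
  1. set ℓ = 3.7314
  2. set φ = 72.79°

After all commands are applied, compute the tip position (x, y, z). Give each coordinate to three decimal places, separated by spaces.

initial: κ=0.7268, φ=162.83°, ℓ=0.5047
cmd 1: set ℓ=3.7314 → (κ,φ,ℓ)=(0.7268,162.83°,3.7314) → tip=(-2.5097,0.7754,0.5731)
cmd 2: set φ=72.79° → (κ,φ,ℓ)=(0.7268,72.79°,3.7314) → tip=(0.7772,2.5091,0.5731)

0.777 2.509 0.573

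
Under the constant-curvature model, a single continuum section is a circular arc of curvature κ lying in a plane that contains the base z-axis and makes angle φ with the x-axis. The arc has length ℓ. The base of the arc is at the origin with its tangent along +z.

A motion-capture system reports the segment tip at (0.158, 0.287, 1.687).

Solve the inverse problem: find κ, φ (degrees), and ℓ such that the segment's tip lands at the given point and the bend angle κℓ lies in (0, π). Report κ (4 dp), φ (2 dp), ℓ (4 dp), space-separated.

0.2219 61.17 1.7291

ρ = √(x²+y²) = √(0.158² + 0.287²) = 0.32762
φ = atan2(y, x) mod 360° = atan2(0.287, 0.158) = 61.1662°
|p|² = ρ² + z² = 0.32762² + 1.687² = 2.95330
κ = 2ρ / |p|² = 2×0.32762 / 2.95330 = 0.22186
θ = 2·atan2(ρ, z) = 2·atan2(0.32762, 1.687) = 0.38363 rad
ℓ = θ/κ = 0.38363/0.22186 = 1.72910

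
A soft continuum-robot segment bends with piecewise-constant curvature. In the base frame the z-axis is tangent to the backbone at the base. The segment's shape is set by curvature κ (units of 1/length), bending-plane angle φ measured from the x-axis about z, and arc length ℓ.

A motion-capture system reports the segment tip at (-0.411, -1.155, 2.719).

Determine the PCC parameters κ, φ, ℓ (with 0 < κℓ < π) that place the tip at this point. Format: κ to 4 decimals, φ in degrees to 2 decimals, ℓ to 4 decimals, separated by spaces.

ρ = √(x²+y²) = √(-0.411² + -1.155²) = 1.22595
φ = atan2(y, x) mod 360° = atan2(-1.155, -0.411) = 250.4122°
|p|² = ρ² + z² = 1.22595² + 2.719² = 8.89591
κ = 2ρ / |p|² = 2×1.22595 / 8.89591 = 0.27562
θ = 2·atan2(ρ, z) = 2·atan2(1.22595, 2.719) = 0.84717 rad
ℓ = θ/κ = 0.84717/0.27562 = 3.07370

0.2756 250.41 3.0737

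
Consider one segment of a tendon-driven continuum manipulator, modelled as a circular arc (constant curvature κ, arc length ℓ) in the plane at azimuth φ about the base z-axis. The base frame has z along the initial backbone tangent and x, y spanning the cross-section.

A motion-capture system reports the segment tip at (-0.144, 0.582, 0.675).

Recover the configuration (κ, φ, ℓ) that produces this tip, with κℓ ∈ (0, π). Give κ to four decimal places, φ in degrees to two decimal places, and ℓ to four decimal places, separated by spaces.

1.4711 103.90 0.9874

ρ = √(x²+y²) = √(-0.144² + 0.582²) = 0.59955
φ = atan2(y, x) mod 360° = atan2(0.582, -0.144) = 103.8972°
|p|² = ρ² + z² = 0.59955² + 0.675² = 0.81509
κ = 2ρ / |p|² = 2×0.59955 / 0.81509 = 1.47113
θ = 2·atan2(ρ, z) = 2·atan2(0.59955, 0.675) = 1.45254 rad
ℓ = θ/κ = 1.45254/1.47113 = 0.98736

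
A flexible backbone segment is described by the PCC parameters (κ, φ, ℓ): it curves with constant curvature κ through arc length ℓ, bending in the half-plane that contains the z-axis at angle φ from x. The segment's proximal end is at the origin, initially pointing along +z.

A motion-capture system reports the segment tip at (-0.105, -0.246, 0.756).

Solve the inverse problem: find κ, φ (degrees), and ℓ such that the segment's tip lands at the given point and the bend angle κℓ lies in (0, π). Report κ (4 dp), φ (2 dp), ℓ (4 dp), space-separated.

ρ = √(x²+y²) = √(-0.105² + -0.246²) = 0.26747
φ = atan2(y, x) mod 360° = atan2(-0.246, -0.105) = 246.8858°
|p|² = ρ² + z² = 0.26747² + 0.756² = 0.64308
κ = 2ρ / |p|² = 2×0.26747 / 0.64308 = 0.83185
θ = 2·atan2(ρ, z) = 2·atan2(0.26747, 0.756) = 0.68011 rad
ℓ = θ/κ = 0.68011/0.83185 = 0.81759

0.8318 246.89 0.8176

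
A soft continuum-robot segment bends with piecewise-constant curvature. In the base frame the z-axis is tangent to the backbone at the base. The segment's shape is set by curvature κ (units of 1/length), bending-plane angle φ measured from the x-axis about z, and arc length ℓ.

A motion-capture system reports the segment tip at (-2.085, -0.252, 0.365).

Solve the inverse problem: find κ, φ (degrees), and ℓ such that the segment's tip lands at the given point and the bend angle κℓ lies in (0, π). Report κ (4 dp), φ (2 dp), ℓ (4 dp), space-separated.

ρ = √(x²+y²) = √(-2.085² + -0.252²) = 2.10017
φ = atan2(y, x) mod 360° = atan2(-0.252, -2.085) = 186.8915°
|p|² = ρ² + z² = 2.10017² + 0.365² = 4.54395
κ = 2ρ / |p|² = 2×2.10017 / 4.54395 = 0.92438
θ = 2·atan2(ρ, z) = 2·atan2(2.10017, 0.365) = 2.79744 rad
ℓ = θ/κ = 2.79744/0.92438 = 3.02628

0.9244 186.89 3.0263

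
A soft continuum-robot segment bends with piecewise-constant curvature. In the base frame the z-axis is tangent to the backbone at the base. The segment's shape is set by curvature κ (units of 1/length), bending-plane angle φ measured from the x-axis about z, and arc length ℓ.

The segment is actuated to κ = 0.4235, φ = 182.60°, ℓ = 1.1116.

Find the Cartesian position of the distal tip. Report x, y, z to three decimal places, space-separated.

-0.257 -0.012 1.071

θ = κ·ℓ = 0.4235 × 1.1116 = 0.47076 rad
ρ = (1 − cos θ)/κ = (1 − 0.89122)/0.4235 = 0.25685
z = sin θ / κ = 0.45357/0.4235 = 1.07099
x = ρ cos φ = 0.25685 × cos(182.60°) = -0.25659
y = ρ sin φ = 0.25685 × sin(182.60°) = -0.01165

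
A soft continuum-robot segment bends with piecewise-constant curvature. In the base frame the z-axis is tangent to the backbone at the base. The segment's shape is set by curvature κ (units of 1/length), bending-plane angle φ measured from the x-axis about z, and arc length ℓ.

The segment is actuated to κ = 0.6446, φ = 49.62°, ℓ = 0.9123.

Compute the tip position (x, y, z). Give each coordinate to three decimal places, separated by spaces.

θ = κ·ℓ = 0.6446 × 0.9123 = 0.58807 rad
ρ = (1 − cos θ)/κ = (1 − 0.83201)/0.6446 = 0.26061
z = sin θ / κ = 0.55476/0.6446 = 0.86062
x = ρ cos φ = 0.26061 × cos(49.62°) = 0.16883
y = ρ sin φ = 0.26061 × sin(49.62°) = 0.19852

0.169 0.199 0.861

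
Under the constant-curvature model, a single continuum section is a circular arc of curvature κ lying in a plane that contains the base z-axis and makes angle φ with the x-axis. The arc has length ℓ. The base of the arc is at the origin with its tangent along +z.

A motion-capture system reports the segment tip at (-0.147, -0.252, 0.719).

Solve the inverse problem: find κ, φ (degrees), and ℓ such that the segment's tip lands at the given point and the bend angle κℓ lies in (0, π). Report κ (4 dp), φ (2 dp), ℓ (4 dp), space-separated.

ρ = √(x²+y²) = √(-0.147² + -0.252²) = 0.29174
φ = atan2(y, x) mod 360° = atan2(-0.252, -0.147) = 239.7436°
|p|² = ρ² + z² = 0.29174² + 0.719² = 0.60207
κ = 2ρ / |p|² = 2×0.29174 / 0.60207 = 0.96912
θ = 2·atan2(ρ, z) = 2·atan2(0.29174, 0.719) = 0.77092 rad
ℓ = θ/κ = 0.77092/0.96912 = 0.79549

0.9691 239.74 0.7955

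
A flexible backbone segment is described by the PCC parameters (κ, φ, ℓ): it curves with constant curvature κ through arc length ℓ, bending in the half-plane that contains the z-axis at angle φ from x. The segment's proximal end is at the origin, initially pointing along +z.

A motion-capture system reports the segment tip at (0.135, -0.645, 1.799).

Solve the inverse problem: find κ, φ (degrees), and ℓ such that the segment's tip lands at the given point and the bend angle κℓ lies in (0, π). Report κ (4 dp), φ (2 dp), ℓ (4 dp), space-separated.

0.3591 281.82 1.9558

ρ = √(x²+y²) = √(0.135² + -0.645²) = 0.65898
φ = atan2(y, x) mod 360° = atan2(-0.645, 0.135) = 281.8215°
|p|² = ρ² + z² = 0.65898² + 1.799² = 3.67065
κ = 2ρ / |p|² = 2×0.65898 / 3.67065 = 0.35905
θ = 2·atan2(ρ, z) = 2·atan2(0.65898, 1.799) = 0.70225 rad
ℓ = θ/κ = 0.70225/0.35905 = 1.95584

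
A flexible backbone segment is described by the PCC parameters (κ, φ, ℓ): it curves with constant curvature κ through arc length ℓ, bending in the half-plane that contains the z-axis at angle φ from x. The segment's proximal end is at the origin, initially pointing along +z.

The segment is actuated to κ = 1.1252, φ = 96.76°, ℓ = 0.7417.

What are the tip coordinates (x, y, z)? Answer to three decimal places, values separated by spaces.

θ = κ·ℓ = 1.1252 × 0.7417 = 0.83456 rad
ρ = (1 − cos θ)/κ = (1 − 0.67150)/1.1252 = 0.29195
z = sin θ / κ = 0.74100/1.1252 = 0.65855
x = ρ cos φ = 0.29195 × cos(96.76°) = -0.03437
y = ρ sin φ = 0.29195 × sin(96.76°) = 0.28992

-0.034 0.290 0.659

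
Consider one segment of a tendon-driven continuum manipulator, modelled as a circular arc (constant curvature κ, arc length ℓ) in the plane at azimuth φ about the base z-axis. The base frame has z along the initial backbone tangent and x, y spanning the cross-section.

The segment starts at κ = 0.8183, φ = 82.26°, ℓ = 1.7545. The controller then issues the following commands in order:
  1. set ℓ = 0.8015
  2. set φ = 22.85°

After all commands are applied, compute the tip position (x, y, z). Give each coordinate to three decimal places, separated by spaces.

initial: κ=0.8183, φ=82.26°, ℓ=1.7545
cmd 1: set ℓ=0.8015 → (κ,φ,ℓ)=(0.8183,82.26°,0.8015) → tip=(0.0341,0.2512,0.7453)
cmd 2: set φ=22.85° → (κ,φ,ℓ)=(0.8183,22.85°,0.8015) → tip=(0.2337,0.0985,0.7453)

0.234 0.098 0.745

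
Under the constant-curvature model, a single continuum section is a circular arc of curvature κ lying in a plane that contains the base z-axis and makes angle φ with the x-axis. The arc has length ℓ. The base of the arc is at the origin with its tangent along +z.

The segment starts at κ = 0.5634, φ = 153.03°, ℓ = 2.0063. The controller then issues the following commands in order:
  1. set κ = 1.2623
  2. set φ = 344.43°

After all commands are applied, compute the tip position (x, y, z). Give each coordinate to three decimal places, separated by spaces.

1.389 -0.387 0.453

initial: κ=0.5634, φ=153.03°, ℓ=2.0063
cmd 1: set κ=1.2623 → (κ,φ,ℓ)=(1.2623,153.03°,2.0063) → tip=(-1.2851,0.6540,0.4532)
cmd 2: set φ=344.43° → (κ,φ,ℓ)=(1.2623,344.43°,2.0063) → tip=(1.3891,-0.3870,0.4532)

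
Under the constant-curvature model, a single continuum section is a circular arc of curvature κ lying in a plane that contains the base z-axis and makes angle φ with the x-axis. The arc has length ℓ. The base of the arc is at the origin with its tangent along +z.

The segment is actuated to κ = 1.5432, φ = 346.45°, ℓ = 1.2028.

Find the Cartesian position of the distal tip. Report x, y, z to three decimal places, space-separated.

0.807 -0.195 0.622

θ = κ·ℓ = 1.5432 × 1.2028 = 1.85616 rad
ρ = (1 − cos θ)/κ = (1 − -0.28151)/1.5432 = 0.83042
z = sin θ / κ = 0.95956/1.5432 = 0.62180
x = ρ cos φ = 0.83042 × cos(346.45°) = 0.80731
y = ρ sin φ = 0.83042 × sin(346.45°) = -0.19456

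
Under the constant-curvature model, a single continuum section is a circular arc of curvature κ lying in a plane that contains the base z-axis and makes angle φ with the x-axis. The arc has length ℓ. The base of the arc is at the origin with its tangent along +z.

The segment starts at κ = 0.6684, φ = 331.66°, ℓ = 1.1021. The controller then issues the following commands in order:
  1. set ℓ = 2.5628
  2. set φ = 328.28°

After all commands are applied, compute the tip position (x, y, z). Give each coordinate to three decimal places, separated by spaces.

1.453 -0.898 1.481

initial: κ=0.6684, φ=331.66°, ℓ=1.1021
cmd 1: set ℓ=2.5628 → (κ,φ,ℓ)=(0.6684,331.66°,2.5628) → tip=(1.5034,-0.8108,1.4810)
cmd 2: set φ=328.28° → (κ,φ,ℓ)=(0.6684,328.28°,2.5628) → tip=(1.4530,-0.8981,1.4810)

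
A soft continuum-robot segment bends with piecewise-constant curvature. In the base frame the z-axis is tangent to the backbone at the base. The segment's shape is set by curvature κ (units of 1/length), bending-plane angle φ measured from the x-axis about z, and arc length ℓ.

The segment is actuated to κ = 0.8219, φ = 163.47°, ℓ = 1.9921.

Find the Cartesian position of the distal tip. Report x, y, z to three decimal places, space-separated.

-1.244 0.369 1.214

θ = κ·ℓ = 0.8219 × 1.9921 = 1.63731 rad
ρ = (1 − cos θ)/κ = (1 − -0.06646)/0.8219 = 1.29756
z = sin θ / κ = 0.99779/0.8219 = 1.21400
x = ρ cos φ = 1.29756 × cos(163.47°) = -1.24393
y = ρ sin φ = 1.29756 × sin(163.47°) = 0.36918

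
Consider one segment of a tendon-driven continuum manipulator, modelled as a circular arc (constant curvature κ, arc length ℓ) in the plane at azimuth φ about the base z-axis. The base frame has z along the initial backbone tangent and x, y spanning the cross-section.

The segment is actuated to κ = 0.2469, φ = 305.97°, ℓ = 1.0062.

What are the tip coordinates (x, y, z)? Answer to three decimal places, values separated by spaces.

0.073 -0.101 0.996

θ = κ·ℓ = 0.2469 × 1.0062 = 0.24843 rad
ρ = (1 − cos θ)/κ = (1 − 0.96930)/0.2469 = 0.12434
z = sin θ / κ = 0.24588/0.2469 = 0.99588
x = ρ cos φ = 0.12434 × cos(305.97°) = 0.07303
y = ρ sin φ = 0.12434 × sin(305.97°) = -0.10063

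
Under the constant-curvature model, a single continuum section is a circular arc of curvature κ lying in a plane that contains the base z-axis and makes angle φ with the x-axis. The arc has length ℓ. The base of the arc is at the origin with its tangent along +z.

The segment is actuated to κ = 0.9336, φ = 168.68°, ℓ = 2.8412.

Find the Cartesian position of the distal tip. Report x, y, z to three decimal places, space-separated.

θ = κ·ℓ = 0.9336 × 2.8412 = 2.65254 rad
ρ = (1 − cos θ)/κ = (1 − -0.88278)/0.9336 = 2.01669
z = sin θ / κ = 0.46979/0.9336 = 0.50320
x = ρ cos φ = 2.01669 × cos(168.68°) = -1.97746
y = ρ sin φ = 2.01669 × sin(168.68°) = 0.39585

-1.977 0.396 0.503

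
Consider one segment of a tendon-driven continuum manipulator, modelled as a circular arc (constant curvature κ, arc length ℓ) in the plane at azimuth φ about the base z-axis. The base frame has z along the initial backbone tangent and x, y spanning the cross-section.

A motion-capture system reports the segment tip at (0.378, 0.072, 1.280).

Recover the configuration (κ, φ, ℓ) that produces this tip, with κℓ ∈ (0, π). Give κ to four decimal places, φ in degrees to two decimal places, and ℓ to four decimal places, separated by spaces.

0.4308 10.78 1.3558

ρ = √(x²+y²) = √(0.378² + 0.072²) = 0.38480
φ = atan2(y, x) mod 360° = atan2(0.072, 0.378) = 10.7843°
|p|² = ρ² + z² = 0.38480² + 1.280² = 1.78647
κ = 2ρ / |p|² = 2×0.38480 / 1.78647 = 0.43079
θ = 2·atan2(ρ, z) = 2·atan2(0.38480, 1.280) = 0.58405 rad
ℓ = θ/κ = 0.58405/0.43079 = 1.35578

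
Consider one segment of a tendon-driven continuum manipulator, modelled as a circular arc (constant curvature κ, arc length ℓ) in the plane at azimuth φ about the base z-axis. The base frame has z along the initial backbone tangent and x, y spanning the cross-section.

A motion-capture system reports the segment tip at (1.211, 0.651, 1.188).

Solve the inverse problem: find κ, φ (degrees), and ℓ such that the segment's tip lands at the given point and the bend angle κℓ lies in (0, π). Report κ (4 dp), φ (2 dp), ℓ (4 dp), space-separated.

0.8328 28.26 2.0609

ρ = √(x²+y²) = √(1.211² + 0.651²) = 1.37489
φ = atan2(y, x) mod 360° = atan2(0.651, 1.211) = 28.2612°
|p|² = ρ² + z² = 1.37489² + 1.188² = 3.30167
κ = 2ρ / |p|² = 2×1.37489 / 3.30167 = 0.83285
θ = 2·atan2(ρ, z) = 2·atan2(1.37489, 1.188) = 1.71638 rad
ℓ = θ/κ = 1.71638/0.83285 = 2.06086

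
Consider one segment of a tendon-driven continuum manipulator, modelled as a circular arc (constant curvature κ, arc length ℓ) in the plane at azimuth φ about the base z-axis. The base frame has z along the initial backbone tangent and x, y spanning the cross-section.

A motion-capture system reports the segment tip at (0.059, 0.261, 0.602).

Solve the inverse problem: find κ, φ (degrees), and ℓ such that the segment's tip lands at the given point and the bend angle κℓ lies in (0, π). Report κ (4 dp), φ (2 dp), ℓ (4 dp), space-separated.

1.2331 77.26 0.6784

ρ = √(x²+y²) = √(0.059² + 0.261²) = 0.26759
φ = atan2(y, x) mod 360° = atan2(0.261, 0.059) = 77.2622°
|p|² = ρ² + z² = 0.26759² + 0.602² = 0.43401
κ = 2ρ / |p|² = 2×0.26759 / 0.43401 = 1.23310
θ = 2·atan2(ρ, z) = 2·atan2(0.26759, 0.602) = 0.83653 rad
ℓ = θ/κ = 0.83653/1.23310 = 0.67840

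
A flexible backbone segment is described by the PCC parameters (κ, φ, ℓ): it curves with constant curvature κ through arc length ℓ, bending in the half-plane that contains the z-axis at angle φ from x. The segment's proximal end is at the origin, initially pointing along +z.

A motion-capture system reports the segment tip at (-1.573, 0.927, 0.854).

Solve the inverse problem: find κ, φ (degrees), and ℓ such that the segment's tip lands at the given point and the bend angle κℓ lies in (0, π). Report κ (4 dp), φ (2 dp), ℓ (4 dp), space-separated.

ρ = √(x²+y²) = √(-1.573² + 0.927²) = 1.82583
φ = atan2(y, x) mod 360° = atan2(0.927, -1.573) = 149.4883°
|p|² = ρ² + z² = 1.82583² + 0.854² = 4.06297
κ = 2ρ / |p|² = 2×1.82583 / 4.06297 = 0.89877
θ = 2·atan2(ρ, z) = 2·atan2(1.82583, 0.854) = 2.26659 rad
ℓ = θ/κ = 2.26659/0.89877 = 2.52189

0.8988 149.49 2.5219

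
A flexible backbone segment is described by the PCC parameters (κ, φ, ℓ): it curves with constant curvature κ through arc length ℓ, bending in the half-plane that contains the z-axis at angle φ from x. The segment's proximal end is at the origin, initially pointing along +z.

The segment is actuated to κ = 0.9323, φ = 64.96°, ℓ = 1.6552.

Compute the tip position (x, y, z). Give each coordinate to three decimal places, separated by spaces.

0.441 0.945 1.072

θ = κ·ℓ = 0.9323 × 1.6552 = 1.54314 rad
ρ = (1 − cos θ)/κ = (1 − 0.02765)/0.9323 = 1.04296
z = sin θ / κ = 0.99962/0.9323 = 1.07221
x = ρ cos φ = 1.04296 × cos(64.96°) = 0.44143
y = ρ sin φ = 1.04296 × sin(64.96°) = 0.94493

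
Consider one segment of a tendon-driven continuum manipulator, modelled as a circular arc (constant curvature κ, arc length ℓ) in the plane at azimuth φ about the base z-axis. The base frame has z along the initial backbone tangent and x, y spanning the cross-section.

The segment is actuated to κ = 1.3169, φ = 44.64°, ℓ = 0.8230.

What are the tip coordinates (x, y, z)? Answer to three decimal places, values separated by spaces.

0.287 0.284 0.671

θ = κ·ℓ = 1.3169 × 0.8230 = 1.08381 rad
ρ = (1 − cos θ)/κ = (1 − 0.46797)/1.3169 = 0.40400
z = sin θ / κ = 0.88375/1.3169 = 0.67108
x = ρ cos φ = 0.40400 × cos(44.64°) = 0.28746
y = ρ sin φ = 0.40400 × sin(44.64°) = 0.28387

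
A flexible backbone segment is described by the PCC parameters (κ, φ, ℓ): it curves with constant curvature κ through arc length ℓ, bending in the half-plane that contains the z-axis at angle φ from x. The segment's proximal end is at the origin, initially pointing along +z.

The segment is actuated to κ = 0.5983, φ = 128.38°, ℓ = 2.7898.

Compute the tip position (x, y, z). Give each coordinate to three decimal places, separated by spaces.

θ = κ·ℓ = 0.5983 × 2.7898 = 1.66914 rad
ρ = (1 − cos θ)/κ = (1 − -0.09818)/0.5983 = 1.83550
z = sin θ / κ = 0.99517/0.5983 = 1.66333
x = ρ cos φ = 1.83550 × cos(128.38°) = -1.13962
y = ρ sin φ = 1.83550 × sin(128.38°) = 1.43887

-1.140 1.439 1.663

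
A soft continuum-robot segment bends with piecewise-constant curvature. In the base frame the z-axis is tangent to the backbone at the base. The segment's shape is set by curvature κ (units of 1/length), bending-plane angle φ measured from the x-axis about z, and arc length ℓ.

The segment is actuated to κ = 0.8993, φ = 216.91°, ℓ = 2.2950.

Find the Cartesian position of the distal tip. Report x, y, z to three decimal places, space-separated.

θ = κ·ℓ = 0.8993 × 2.2950 = 2.06389 rad
ρ = (1 − cos θ)/κ = (1 − -0.47336)/0.8993 = 1.63834
z = sin θ / κ = 0.88087/0.8993 = 0.97951
x = ρ cos φ = 1.63834 × cos(216.91°) = -1.30998
y = ρ sin φ = 1.63834 × sin(216.91°) = -0.98392

-1.310 -0.984 0.980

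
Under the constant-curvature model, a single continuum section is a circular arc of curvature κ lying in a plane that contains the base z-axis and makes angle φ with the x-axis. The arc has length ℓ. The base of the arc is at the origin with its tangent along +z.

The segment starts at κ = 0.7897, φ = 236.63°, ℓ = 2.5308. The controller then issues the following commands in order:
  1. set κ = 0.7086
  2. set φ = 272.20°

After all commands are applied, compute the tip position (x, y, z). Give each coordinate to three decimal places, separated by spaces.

0.066 -1.721 1.376

initial: κ=0.7897, φ=236.63°, ℓ=2.5308
cmd 1: set κ=0.7086 → (κ,φ,ℓ)=(0.7086,236.63°,2.5308) → tip=(-0.9476,-1.4387,1.3764)
cmd 2: set φ=272.20° → (κ,φ,ℓ)=(0.7086,272.20°,2.5308) → tip=(0.0661,-1.7214,1.3764)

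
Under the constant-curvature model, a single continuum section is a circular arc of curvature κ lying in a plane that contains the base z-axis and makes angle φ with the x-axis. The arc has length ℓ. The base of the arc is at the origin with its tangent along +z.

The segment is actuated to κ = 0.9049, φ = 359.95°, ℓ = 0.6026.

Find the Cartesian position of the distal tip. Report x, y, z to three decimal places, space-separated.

θ = κ·ℓ = 0.9049 × 0.6026 = 0.54529 rad
ρ = (1 − cos θ)/κ = (1 − 0.85498)/0.9049 = 0.16027
z = sin θ / κ = 0.51867/0.9049 = 0.57318
x = ρ cos φ = 0.16027 × cos(359.95°) = 0.16027
y = ρ sin φ = 0.16027 × sin(359.95°) = -0.00014

0.160 -0.000 0.573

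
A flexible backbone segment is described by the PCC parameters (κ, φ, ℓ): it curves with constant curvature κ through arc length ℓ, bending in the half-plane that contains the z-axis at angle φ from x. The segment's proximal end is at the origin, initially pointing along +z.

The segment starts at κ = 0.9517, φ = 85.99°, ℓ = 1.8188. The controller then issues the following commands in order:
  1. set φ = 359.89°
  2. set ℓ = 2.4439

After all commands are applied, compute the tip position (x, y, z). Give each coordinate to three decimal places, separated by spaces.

initial: κ=0.9517, φ=85.99°, ℓ=1.8188
cmd 1: set φ=359.89° → (κ,φ,ℓ)=(0.9517,359.89°,1.8188) → tip=(1.2183,-0.0023,1.0373)
cmd 2: set ℓ=2.4439 → (κ,φ,ℓ)=(0.9517,359.89°,2.4439) → tip=(1.7709,-0.0034,0.7652)

1.771 -0.003 0.765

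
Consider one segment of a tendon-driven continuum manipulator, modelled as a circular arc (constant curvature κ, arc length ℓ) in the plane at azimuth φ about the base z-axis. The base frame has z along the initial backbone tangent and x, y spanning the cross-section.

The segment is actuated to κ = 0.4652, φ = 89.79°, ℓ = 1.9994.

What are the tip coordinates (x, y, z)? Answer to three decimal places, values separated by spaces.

θ = κ·ℓ = 0.4652 × 1.9994 = 0.93012 rad
ρ = (1 − cos θ)/κ = (1 − 0.59774)/0.4652 = 0.86471
z = sin θ / κ = 0.80169/0.4652 = 1.72333
x = ρ cos φ = 0.86471 × cos(89.79°) = 0.00317
y = ρ sin φ = 0.86471 × sin(89.79°) = 0.86470

0.003 0.865 1.723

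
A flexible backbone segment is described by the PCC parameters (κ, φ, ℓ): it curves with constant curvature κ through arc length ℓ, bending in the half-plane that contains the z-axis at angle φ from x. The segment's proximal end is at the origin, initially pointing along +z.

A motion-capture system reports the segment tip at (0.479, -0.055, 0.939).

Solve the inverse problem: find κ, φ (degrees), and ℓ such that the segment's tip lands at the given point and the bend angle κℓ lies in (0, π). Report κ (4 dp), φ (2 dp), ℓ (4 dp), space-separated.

0.8655 353.45 1.0962

ρ = √(x²+y²) = √(0.479² + -0.055²) = 0.48215
φ = atan2(y, x) mod 360° = atan2(-0.055, 0.479) = 353.4498°
|p|² = ρ² + z² = 0.48215² + 0.939² = 1.11419
κ = 2ρ / |p|² = 2×0.48215 / 1.11419 = 0.86547
θ = 2·atan2(ρ, z) = 2·atan2(0.48215, 0.939) = 0.94873 rad
ℓ = θ/κ = 0.94873/0.86547 = 1.09620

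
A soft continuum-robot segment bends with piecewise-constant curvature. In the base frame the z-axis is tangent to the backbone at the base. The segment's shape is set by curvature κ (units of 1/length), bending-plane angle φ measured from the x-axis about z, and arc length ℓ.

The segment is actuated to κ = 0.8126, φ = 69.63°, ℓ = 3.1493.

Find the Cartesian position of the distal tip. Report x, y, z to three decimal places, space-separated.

θ = κ·ℓ = 0.8126 × 3.1493 = 2.55912 rad
ρ = (1 − cos θ)/κ = (1 − -0.83511)/0.8126 = 2.25831
z = sin θ / κ = 0.55009/0.8126 = 0.67695
x = ρ cos φ = 2.25831 × cos(69.63°) = 0.78608
y = ρ sin φ = 2.25831 × sin(69.63°) = 2.11709

0.786 2.117 0.677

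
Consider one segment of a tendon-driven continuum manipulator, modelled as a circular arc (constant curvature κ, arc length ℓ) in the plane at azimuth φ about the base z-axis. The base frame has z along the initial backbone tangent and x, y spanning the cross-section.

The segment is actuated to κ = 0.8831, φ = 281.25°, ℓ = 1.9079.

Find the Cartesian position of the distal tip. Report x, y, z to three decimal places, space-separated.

θ = κ·ℓ = 0.8831 × 1.9079 = 1.68487 rad
ρ = (1 − cos θ)/κ = (1 − -0.11382)/0.8831 = 1.26126
z = sin θ / κ = 0.99350/0.8831 = 1.12502
x = ρ cos φ = 1.26126 × cos(281.25°) = 0.24606
y = ρ sin φ = 1.26126 × sin(281.25°) = -1.23703

0.246 -1.237 1.125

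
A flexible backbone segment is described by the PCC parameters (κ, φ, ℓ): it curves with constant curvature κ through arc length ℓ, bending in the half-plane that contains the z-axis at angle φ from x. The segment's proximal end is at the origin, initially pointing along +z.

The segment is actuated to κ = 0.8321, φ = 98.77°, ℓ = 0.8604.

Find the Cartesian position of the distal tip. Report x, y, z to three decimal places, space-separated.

θ = κ·ℓ = 0.8321 × 0.8604 = 0.71594 rad
ρ = (1 − cos θ)/κ = (1 − 0.75448)/0.8321 = 0.29506
z = sin θ / κ = 0.65633/0.8321 = 0.78876
x = ρ cos φ = 0.29506 × cos(98.77°) = -0.04499
y = ρ sin φ = 0.29506 × sin(98.77°) = 0.29161

-0.045 0.292 0.789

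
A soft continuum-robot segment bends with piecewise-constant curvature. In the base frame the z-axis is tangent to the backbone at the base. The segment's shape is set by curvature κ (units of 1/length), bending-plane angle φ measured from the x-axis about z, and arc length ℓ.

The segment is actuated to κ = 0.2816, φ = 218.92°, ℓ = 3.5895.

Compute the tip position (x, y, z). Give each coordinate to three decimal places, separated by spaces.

θ = κ·ℓ = 0.2816 × 3.5895 = 1.01080 rad
ρ = (1 − cos θ)/κ = (1 − 0.53118)/0.2816 = 1.66484
z = sin θ / κ = 0.84726/0.2816 = 3.00873
x = ρ cos φ = 1.66484 × cos(218.92°) = -1.29529
y = ρ sin φ = 1.66484 × sin(218.92°) = -1.04591

-1.295 -1.046 3.009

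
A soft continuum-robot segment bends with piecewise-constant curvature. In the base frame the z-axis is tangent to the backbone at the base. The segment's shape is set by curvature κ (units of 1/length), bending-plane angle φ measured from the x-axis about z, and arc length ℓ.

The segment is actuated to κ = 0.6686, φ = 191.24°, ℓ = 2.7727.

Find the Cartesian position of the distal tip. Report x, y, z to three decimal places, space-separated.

-1.877 -0.373 1.436

θ = κ·ℓ = 0.6686 × 2.7727 = 1.85383 rad
ρ = (1 − cos θ)/κ = (1 − -0.27927)/0.6686 = 1.91335
z = sin θ / κ = 0.96021/0.6686 = 1.43616
x = ρ cos φ = 1.91335 × cos(191.24°) = -1.87665
y = ρ sin φ = 1.91335 × sin(191.24°) = -0.37295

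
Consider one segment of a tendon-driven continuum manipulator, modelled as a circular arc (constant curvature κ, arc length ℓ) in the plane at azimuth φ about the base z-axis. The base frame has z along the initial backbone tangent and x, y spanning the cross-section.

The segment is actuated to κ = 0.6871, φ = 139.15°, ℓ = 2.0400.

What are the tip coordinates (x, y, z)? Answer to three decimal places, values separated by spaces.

θ = κ·ℓ = 0.6871 × 2.0400 = 1.40168 rad
ρ = (1 − cos θ)/κ = (1 − 0.16831)/0.6871 = 1.21044
z = sin θ / κ = 0.98573/0.6871 = 1.43463
x = ρ cos φ = 1.21044 × cos(139.15°) = -0.91561
y = ρ sin φ = 1.21044 × sin(139.15°) = 0.79173

-0.916 0.792 1.435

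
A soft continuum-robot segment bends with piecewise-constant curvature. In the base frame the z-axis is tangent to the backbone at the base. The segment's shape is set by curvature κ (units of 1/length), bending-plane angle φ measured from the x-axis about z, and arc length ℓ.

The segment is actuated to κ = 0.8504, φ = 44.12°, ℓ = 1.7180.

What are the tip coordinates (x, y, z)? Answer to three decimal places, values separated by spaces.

0.752 0.729 1.169

θ = κ·ℓ = 0.8504 × 1.7180 = 1.46099 rad
ρ = (1 − cos θ)/κ = (1 − 0.10959)/0.8504 = 1.04705
z = sin θ / κ = 0.99398/0.8504 = 1.16883
x = ρ cos φ = 1.04705 × cos(44.12°) = 0.75166
y = ρ sin φ = 1.04705 × sin(44.12°) = 0.72892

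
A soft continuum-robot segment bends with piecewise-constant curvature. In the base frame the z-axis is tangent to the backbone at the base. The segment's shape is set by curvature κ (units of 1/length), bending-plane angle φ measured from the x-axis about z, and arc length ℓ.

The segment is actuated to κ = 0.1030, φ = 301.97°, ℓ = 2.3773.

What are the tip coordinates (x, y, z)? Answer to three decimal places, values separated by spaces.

0.153 -0.246 2.354

θ = κ·ℓ = 0.1030 × 2.3773 = 0.24486 rad
ρ = (1 − cos θ)/κ = (1 − 0.97017)/0.1030 = 0.28960
z = sin θ / κ = 0.24242/0.1030 = 2.35362
x = ρ cos φ = 0.28960 × cos(301.97°) = 0.15334
y = ρ sin φ = 0.28960 × sin(301.97°) = -0.24568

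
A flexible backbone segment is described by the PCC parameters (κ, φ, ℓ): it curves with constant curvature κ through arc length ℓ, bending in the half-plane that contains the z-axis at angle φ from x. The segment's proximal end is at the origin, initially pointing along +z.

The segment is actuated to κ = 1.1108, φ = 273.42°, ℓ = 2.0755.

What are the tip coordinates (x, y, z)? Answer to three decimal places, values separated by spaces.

θ = κ·ℓ = 1.1108 × 2.0755 = 2.30547 rad
ρ = (1 − cos θ)/κ = (1 − -0.67034)/1.1108 = 1.50373
z = sin θ / κ = 0.74205/1.1108 = 0.66803
x = ρ cos φ = 1.50373 × cos(273.42°) = 0.08970
y = ρ sin φ = 1.50373 × sin(273.42°) = -1.50105

0.090 -1.501 0.668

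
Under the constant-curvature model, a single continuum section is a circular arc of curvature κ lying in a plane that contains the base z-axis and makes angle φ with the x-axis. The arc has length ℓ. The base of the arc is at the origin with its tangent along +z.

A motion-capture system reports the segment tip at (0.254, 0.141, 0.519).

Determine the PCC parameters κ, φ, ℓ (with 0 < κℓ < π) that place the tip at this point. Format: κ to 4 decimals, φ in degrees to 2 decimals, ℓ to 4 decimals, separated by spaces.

ρ = √(x²+y²) = √(0.254² + 0.141²) = 0.29051
φ = atan2(y, x) mod 360° = atan2(0.141, 0.254) = 29.0354°
|p|² = ρ² + z² = 0.29051² + 0.519² = 0.35376
κ = 2ρ / |p|² = 2×0.29051 / 0.35376 = 1.64243
θ = 2·atan2(ρ, z) = 2·atan2(0.29051, 0.519) = 1.02060 rad
ℓ = θ/κ = 1.02060/1.64243 = 0.62140

1.6424 29.04 0.6214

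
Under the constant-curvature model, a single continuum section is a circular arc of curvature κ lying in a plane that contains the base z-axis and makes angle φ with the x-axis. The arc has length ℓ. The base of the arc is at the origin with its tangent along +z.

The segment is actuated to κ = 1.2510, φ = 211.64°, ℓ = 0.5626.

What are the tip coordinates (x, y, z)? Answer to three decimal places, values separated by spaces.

θ = κ·ℓ = 1.2510 × 0.5626 = 0.70381 rad
ρ = (1 − cos θ)/κ = (1 − 0.76238)/1.2510 = 0.18994
z = sin θ / κ = 0.64713/1.2510 = 0.51729
x = ρ cos φ = 0.18994 × cos(211.64°) = -0.16171
y = ρ sin φ = 0.18994 × sin(211.64°) = -0.09964

-0.162 -0.100 0.517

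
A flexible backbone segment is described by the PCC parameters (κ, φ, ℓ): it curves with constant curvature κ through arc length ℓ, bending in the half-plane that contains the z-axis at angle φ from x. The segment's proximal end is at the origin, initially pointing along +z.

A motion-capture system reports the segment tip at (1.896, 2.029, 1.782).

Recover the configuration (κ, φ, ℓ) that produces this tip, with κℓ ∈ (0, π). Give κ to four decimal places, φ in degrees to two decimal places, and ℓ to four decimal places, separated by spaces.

0.5101 46.94 3.9216

ρ = √(x²+y²) = √(1.896² + 2.029²) = 2.77699
φ = atan2(y, x) mod 360° = atan2(2.029, 1.896) = 46.9407°
|p|² = ρ² + z² = 2.77699² + 1.782² = 10.88718
κ = 2ρ / |p|² = 2×2.77699 / 10.88718 = 0.51014
θ = 2·atan2(ρ, z) = 2·atan2(2.77699, 1.782) = 2.00055 rad
ℓ = θ/κ = 2.00055/0.51014 = 3.92158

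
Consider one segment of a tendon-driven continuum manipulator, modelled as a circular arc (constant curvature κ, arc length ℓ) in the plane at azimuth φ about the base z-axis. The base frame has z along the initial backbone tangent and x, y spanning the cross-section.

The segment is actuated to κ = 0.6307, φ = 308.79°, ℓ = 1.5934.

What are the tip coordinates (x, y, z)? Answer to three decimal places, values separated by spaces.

θ = κ·ℓ = 0.6307 × 1.5934 = 1.00496 rad
ρ = (1 − cos θ)/κ = (1 − 0.53612)/0.6307 = 0.73549
z = sin θ / κ = 0.84414/0.6307 = 1.33842
x = ρ cos φ = 0.73549 × cos(308.79°) = 0.46076
y = ρ sin φ = 0.73549 × sin(308.79°) = -0.57328

0.461 -0.573 1.338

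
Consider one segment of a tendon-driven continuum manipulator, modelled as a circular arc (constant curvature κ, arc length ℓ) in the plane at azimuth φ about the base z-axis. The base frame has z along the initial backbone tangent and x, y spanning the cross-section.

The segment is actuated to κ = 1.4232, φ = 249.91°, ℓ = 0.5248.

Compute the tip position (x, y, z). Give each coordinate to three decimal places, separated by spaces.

θ = κ·ℓ = 1.4232 × 0.5248 = 0.74690 rad
ρ = (1 − cos θ)/κ = (1 − 0.73380)/1.4232 = 0.18704
z = sin θ / κ = 0.67936/1.4232 = 0.47735
x = ρ cos φ = 0.18704 × cos(249.91°) = -0.06425
y = ρ sin φ = 0.18704 × sin(249.91°) = -0.17566

-0.064 -0.176 0.477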